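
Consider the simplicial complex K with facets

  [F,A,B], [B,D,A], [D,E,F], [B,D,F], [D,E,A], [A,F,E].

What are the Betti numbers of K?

We work with the vertex ordering A < B < D < E < F. The simplices of K, each written with vertices in increasing order, are:

  0-simplices (5): A, B, D, E, F
  1-simplices (9): AB, AD, AE, AF, BD, BF, DE, DF, EF
  2-simplices (6): ABD, ABF, ADE, AEF, BDF, DEF

giving chain groups C_0 ≅ Z^5, C_1 ≅ Z^9, C_2 ≅ Z^6.

Boundary ∂_1: C_1 → C_0 maps an edge to its endpoints' difference, ∂[p,q] = q − p.
As a 5×9 matrix over Z this has rank 4, with invariant factors (1,1,1,1).

Boundary ∂_2: C_2 → C_1 acts by ∂[p,q,r] = [q,r] − [p,r] + [p,q]. For instance
  ∂ABF = BF − AF + AB,
  ∂ABD = BD − AD + AB.
As a 9×6 matrix over Z this has rank 5, with invariant factors (1,1,1,1,1).

Computing H_k = (kernel of ∂_k) / (image of ∂_{k+1}):

  H_0: rank C_0 − rank ∂_1 = 5 − 4 = 1, and the invariant factors of ∂_1 are all 1, so H_0 ≅ Z.
  H_1: rank ker ∂_1 − rank ∂_2 = (9 − 4) − 5 = 0, and the invariant factors of ∂_2 are all 1, so H_1 ≅ 0.
  H_2: rank ker ∂_2 − rank ∂_3 = (6 − 5) − 0 = 1, and there is no ∂_3, so H_2 ≅ Z.

(K is a triangulation of the 2-sphere S^2.)

Hence the Betti numbers are b_0 = 1, b_1 = 0, b_2 = 1.

b_0 = 1, b_1 = 0, b_2 = 1.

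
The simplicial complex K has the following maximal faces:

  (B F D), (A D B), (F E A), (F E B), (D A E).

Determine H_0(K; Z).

Fix the vertex order A < B < D < E < F and write every simplex with vertices in increasing order. Then dim K = 2 and the simplices of K are:

  0-simplices (5): A, B, D, E, F
  1-simplices (10): AB, AD, AE, AF, BD, BE, BF, DE, DF, EF
  2-simplices (5): ABD, ADE, AEF, BDF, BEF

so the chain groups are C_0 ≅ Z^5, C_1 ≅ Z^10, C_2 ≅ Z^5.

Boundary ∂_1: C_1 → C_0 is given by ∂[p,q] = [q] − [p]. For instance
  ∂AD = D − A.
The resulting 5×10 matrix has rank 4, and its Smith normal form has invariant factors (1,1,1,1).

Boundary ∂_2: C_2 → C_1 maps a triangle to the signed sum of its edges. For instance
  ∂BEF = EF − BF + BE,
  ∂AEF = EF − AF + AE.
As a 10×5 matrix over Z this has rank 5, with invariant factors (1,1,1,1,1).

Computing H_k = (kernel of ∂_k) / (image of ∂_{k+1}):

  H_0: rank C_0 − rank ∂_1 = 5 − 4 = 1, and the invariant factors of ∂_1 are all 1, so H_0 ≅ Z.

H_0 = Z.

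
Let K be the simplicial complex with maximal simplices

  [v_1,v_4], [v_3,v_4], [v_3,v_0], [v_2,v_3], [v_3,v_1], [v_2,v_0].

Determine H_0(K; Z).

H_0 = Z.

K has 5 vertices, 6 edges.
rank ∂_0 = 0, rank ∂_1 = 4 ⇒ b_0 = 5 − 0 − 4 = 1; all invariant factors of ∂_1 are 1 so no torsion. So H_0 ≅ Z.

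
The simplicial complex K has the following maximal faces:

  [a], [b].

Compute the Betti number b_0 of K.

b_0 = 2.

Take the total order a < b on the vertex set. Then K (dimension 0) consists of the simplices:

  0-simplices (2): a, b

Hence C_0 ≅ Z^2.

From H_k ≅ ker(∂_k) / im(∂_{k+1}) we obtain:

  H_0: rank C_0 − rank ∂_1 = 2 − 0 = 2, and there is no ∂_1, so H_0 = Z^2.

Hence the Betti numbers are b_0 = 2.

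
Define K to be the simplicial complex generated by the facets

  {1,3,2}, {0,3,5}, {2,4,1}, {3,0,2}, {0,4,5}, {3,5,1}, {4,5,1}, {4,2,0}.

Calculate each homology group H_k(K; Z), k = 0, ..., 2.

H_0 = Z,  H_1 = 0,  H_2 = Z.

K has 6 vertices, 12 edges, 8 triangles.
rank ∂_0 = 0, rank ∂_1 = 5 ⇒ b_0 = 6 − 0 − 5 = 1; all invariant factors of ∂_1 are 1 so no torsion. So H_0 ≅ Z.
rank ∂_1 = 5, rank ∂_2 = 7 ⇒ b_1 = 12 − 5 − 7 = 0; all invariant factors of ∂_2 are 1 so no torsion. So H_1 ≅ 0.
rank ∂_2 = 7, rank ∂_3 = 0 ⇒ b_2 = 8 − 7 − 0 = 1. So H_2 ≅ Z.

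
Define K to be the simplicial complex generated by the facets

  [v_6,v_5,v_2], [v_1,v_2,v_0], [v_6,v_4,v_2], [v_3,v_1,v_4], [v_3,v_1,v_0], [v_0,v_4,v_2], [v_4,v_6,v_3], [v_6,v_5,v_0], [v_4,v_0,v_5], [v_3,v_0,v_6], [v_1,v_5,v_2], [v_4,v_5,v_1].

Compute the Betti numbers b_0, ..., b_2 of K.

Order the vertices as v_0 < v_1 < v_2 < v_3 < v_4 < v_5 < v_6. Listing each simplex with vertices in this order, K has dimension 2 with simplices:

  0-simplices (7): [v_0], [v_1], [v_2], [v_3], [v_4], [v_5], [v_6]
  1-simplices (18): (18 of them)
  2-simplices (12): (12 of them)

so the chain groups are C_0 ≅ Z^7, C_1 ≅ Z^18, C_2 ≅ Z^12.

Boundary ∂_1: C_1 → C_0 is given by ∂[p,q] = [q] − [p]. For instance
  ∂[v_5,v_6] = [v_6] − [v_5].
The resulting 7×18 matrix has rank 6, and its Smith normal form has invariant factors (1,1,1,1,1,1).

The boundary map ∂_2: C_2 → C_1 maps a triangle to the signed sum of its edges. For instance
  ∂[v_0,v_3,v_6] = [v_3,v_6] − [v_0,v_6] + [v_0,v_3],
  ∂[v_1,v_2,v_5] = [v_2,v_5] − [v_1,v_5] + [v_1,v_2].
The 18×12 boundary matrix has rank 12 and Smith normal form diag(1,1,1,1,1,1,1,1,1,1,1,2).

Now H_k = ker ∂_k / im ∂_{k+1}, so:

  H_0: rank C_0 − rank ∂_1 = 7 − 6 = 1, and the invariant factors of ∂_1 are all 1, so H_0 ≅ Z.
  H_1: rank ker ∂_1 − rank ∂_2 = (18 − 6) − 12 = 0, and ∂_2 has invariant factor 2 > 1, so H_1 ≅ Z/2.
  H_2: rank ker ∂_2 − rank ∂_3 = (12 − 12) − 0 = 0, and there is no ∂_3, so H_2 ≅ 0.

(K is a triangulation of the real projective plane RP^2.)

Hence the Betti numbers are b_0 = 1, b_1 = 0, b_2 = 0.

b_0 = 1, b_1 = 0, b_2 = 0.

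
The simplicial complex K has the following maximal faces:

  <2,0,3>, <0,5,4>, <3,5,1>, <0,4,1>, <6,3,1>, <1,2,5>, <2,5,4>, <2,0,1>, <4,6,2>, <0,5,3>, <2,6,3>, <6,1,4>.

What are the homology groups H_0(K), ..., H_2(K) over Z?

Fix the vertex order 0 < 1 < 2 < 3 < 4 < 5 < 6 and write every simplex with vertices in increasing order. Then dim K = 2 and the simplices of K are:

  0-simplices (7): [0], [1], [2], [3], [4], [5], [6]
  1-simplices (18): [0,1], [0,2], [0,3], [0,4], [0,5], [1,2], [1,3], [1,4], [1,5], [1,6], [2,3], [2,4], [2,5], [2,6], [3,5], [3,6], [4,5], [4,6]
  2-simplices (12): [0,1,2], [0,1,4], [0,2,3], [0,3,5], [0,4,5], [1,2,5], [1,3,5], [1,3,6], [1,4,6], [2,3,6], [2,4,5], [2,4,6]

so the chain groups are C_0 ≅ Z^7, C_1 ≅ Z^18, C_2 ≅ Z^12.

Boundary ∂_1: C_1 → C_0 maps an edge to its endpoints' difference, ∂[p,q] = q − p. For instance
  ∂[0,2] = [2] − [0].
The 7×18 boundary matrix has rank 6 and Smith normal form diag(1,1,1,1,1,1).

Boundary ∂_2: C_2 → C_1 sends each 2-simplex [p,q,r] to [q,r] − [p,r] + [p,q]. For instance
  ∂[0,1,2] = [1,2] − [0,2] + [0,1],
  ∂[1,3,5] = [3,5] − [1,5] + [1,3].
The 18×12 boundary matrix has rank 12 and Smith normal form diag(1,1,1,1,1,1,1,1,1,1,1,2).

From H_k ≅ ker(∂_k) / im(∂_{k+1}) we obtain:

  H_0: rank C_0 − rank ∂_1 = 7 − 6 = 1, and the invariant factors of ∂_1 are all 1, so H_0 = Z.
  H_1: rank ker ∂_1 − rank ∂_2 = (18 − 6) − 12 = 0, and ∂_2 has invariant factor 2 > 1, so H_1 = Z/2Z.
  H_2: rank ker ∂_2 − rank ∂_3 = (12 − 12) − 0 = 0, and there is no ∂_3, so H_2 = 0.

(K is a triangulation of the real projective plane RP^2.)

H_0 ≅ Z,  H_1 ≅ Z/2Z,  H_2 = 0.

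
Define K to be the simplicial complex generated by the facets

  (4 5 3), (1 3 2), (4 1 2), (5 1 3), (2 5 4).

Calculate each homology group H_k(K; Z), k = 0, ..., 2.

H_0 = Z,  H_1 = Z,  H_2 = 0.

Take the total order 1 < 2 < 3 < 4 < 5 on the vertex set. Then K (dimension 2) consists of the simplices:

  0-simplices (5): [1], [2], [3], [4], [5]
  1-simplices (10): [1,2], [1,3], [1,4], [1,5], [2,3], [2,4], [2,5], [3,4], [3,5], [4,5]
  2-simplices (5): [1,2,3], [1,2,4], [1,3,5], [2,4,5], [3,4,5]

giving chain groups C_0 ≅ Z^5, C_1 ≅ Z^10, C_2 ≅ Z^5.

The boundary map ∂_1: C_1 → C_0 is given by ∂[p,q] = [q] − [p].
The resulting 5×10 matrix has rank 4, and its Smith normal form has invariant factors (1,1,1,1).

Boundary ∂_2: C_2 → C_1 maps a triangle to the signed sum of its edges. For instance
  ∂[3,4,5] = [4,5] − [3,5] + [3,4],
  ∂[1,3,5] = [3,5] − [1,5] + [1,3].
The 10×5 boundary matrix has rank 5 and Smith normal form diag(1,1,1,1,1).

From H_k ≅ ker(∂_k) / im(∂_{k+1}) we obtain:

  H_0: rank C_0 − rank ∂_1 = 5 − 4 = 1, and the invariant factors of ∂_1 are all 1, so H_0 = Z.
  H_1: rank ker ∂_1 − rank ∂_2 = (10 − 4) − 5 = 1, and the invariant factors of ∂_2 are all 1, so H_1 = Z.
  H_2: rank ker ∂_2 − rank ∂_3 = (5 − 5) − 0 = 0, and there is no ∂_3, so H_2 = 0.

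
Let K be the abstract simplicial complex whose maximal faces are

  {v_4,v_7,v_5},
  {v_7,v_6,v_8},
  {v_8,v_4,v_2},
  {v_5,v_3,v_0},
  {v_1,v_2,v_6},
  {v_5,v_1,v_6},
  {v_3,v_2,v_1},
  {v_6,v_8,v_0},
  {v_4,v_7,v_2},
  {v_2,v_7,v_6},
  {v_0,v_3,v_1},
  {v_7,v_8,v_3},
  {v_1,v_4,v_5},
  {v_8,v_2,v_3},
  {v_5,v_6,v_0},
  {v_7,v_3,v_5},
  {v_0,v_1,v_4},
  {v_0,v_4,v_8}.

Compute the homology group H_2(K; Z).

Order the vertices as v_0 < v_1 < v_2 < v_3 < v_4 < v_5 < v_6 < v_7 < v_8. Listing each simplex with vertices in this order, K has dimension 2 with simplices:

  0-simplices (9): [v_0], [v_1], [v_2], [v_3], [v_4], [v_5], [v_6], [v_7], [v_8]
  1-simplices (27): (27 of them)
  2-simplices (18): (18 of them)

giving chain groups C_0 ≅ Z^9, C_1 ≅ Z^27, C_2 ≅ Z^18.

∂_1: C_1 → C_0 sends each edge [p,q] (with p < q) to q − p.
The resulting 9×27 matrix has rank 8, and its Smith normal form has invariant factors (1,1,1,1,1,1,1,1).

∂_2: C_2 → C_1 acts by ∂[p,q,r] = [q,r] − [p,r] + [p,q]. For instance
  ∂[v_0,v_5,v_6] = [v_5,v_6] − [v_0,v_6] + [v_0,v_5],
  ∂[v_2,v_4,v_8] = [v_4,v_8] − [v_2,v_8] + [v_2,v_4].
As a 27×18 matrix over Z this has rank 18, with invariant factors (1,1,1,1,1,1,1,1,1,1,1,1,1,1,1,1,1,2).

Computing H_k = (kernel of ∂_k) / (image of ∂_{k+1}):

  H_2: rank ker ∂_2 − rank ∂_3 = (18 − 18) − 0 = 0, and there is no ∂_3, so H_2 = 0.

H_2 = 0.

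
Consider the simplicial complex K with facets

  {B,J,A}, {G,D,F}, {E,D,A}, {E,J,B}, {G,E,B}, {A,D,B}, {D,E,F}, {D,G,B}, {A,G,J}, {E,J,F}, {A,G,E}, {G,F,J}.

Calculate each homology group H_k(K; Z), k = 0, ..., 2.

K has 7 vertices, 18 edges, 12 triangles.
rank ∂_0 = 0, rank ∂_1 = 6 ⇒ b_0 = 7 − 0 − 6 = 1; all invariant factors of ∂_1 are 1 so no torsion. So H_0 ≅ Z.
rank ∂_1 = 6, rank ∂_2 = 12 ⇒ b_1 = 18 − 6 − 12 = 0; ∂_2 has invariant factor(s) [2] giving torsion. So H_1 ≅ Z_2.
rank ∂_2 = 12, rank ∂_3 = 0 ⇒ b_2 = 12 − 12 − 0 = 0. So H_2 ≅ 0.

H_0 = Z,  H_1 = Z_2,  H_2 = 0.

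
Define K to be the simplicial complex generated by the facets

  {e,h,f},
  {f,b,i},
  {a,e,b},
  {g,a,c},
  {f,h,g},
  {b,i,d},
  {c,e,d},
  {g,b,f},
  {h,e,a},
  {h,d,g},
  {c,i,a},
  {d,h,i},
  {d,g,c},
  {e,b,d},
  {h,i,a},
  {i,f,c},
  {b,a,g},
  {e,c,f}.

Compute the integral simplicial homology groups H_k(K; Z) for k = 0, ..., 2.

H_0 = Z,  H_1 = Z^2,  H_2 = Z.

Fix the vertex order a < b < c < d < e < f < g < h < i and write every simplex with vertices in increasing order. Then dim K = 2 and the simplices of K are:

  0-simplices (9): a, b, c, d, e, f, g, h, i
  1-simplices (27): ab, ac, ae, ag, ah, ai, bd, be, bf, bg, bi, cd, ce, cf, cg, ci, de, dg, dh, di, ef, eh, fg, fh, fi, gh, hi
  2-simplices (18): abe, abg, acg, aci, aeh, ahi, bde, bdi, bfg, bfi, cde, cdg, cef, cfi, dgh, dhi, efh, fgh

Hence C_0 ≅ Z^9, C_1 ≅ Z^27, C_2 ≅ Z^18.

The boundary map ∂_1: C_1 → C_0 sends each edge [p,q] (with p < q) to q − p. For instance
  ∂ab = b − a.
As a 9×27 matrix over Z this has rank 8, with invariant factors (1,1,1,1,1,1,1,1).

∂_2: C_2 → C_1 sends each 2-simplex [p,q,r] to [q,r] − [p,r] + [p,q]. For instance
  ∂aeh = eh − ah + ae,
  ∂cde = de − ce + cd.
The 27×18 boundary matrix has rank 17 and Smith normal form diag(1,1,1,1,1,1,1,1,1,1,1,1,1,1,1,1,1).

From H_k ≅ ker(∂_k) / im(∂_{k+1}) we obtain:

  H_0: rank C_0 − rank ∂_1 = 9 − 8 = 1, and the invariant factors of ∂_1 are all 1, so H_0 ≅ Z.
  H_1: rank ker ∂_1 − rank ∂_2 = (27 − 8) − 17 = 2, and the invariant factors of ∂_2 are all 1, so H_1 ≅ Z^2.
  H_2: rank ker ∂_2 − rank ∂_3 = (18 − 17) − 0 = 1, and there is no ∂_3, so H_2 ≅ Z.

As a check, the Euler characteristic is 9 − 27 + 18 = 0, which agrees with 1 − 2 + 1 = 0.
(K is a triangulation of the torus T^2.)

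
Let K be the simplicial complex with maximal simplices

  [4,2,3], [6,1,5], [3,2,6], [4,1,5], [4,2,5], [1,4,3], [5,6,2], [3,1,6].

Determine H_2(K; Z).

H_2 ≅ Z.

Order the vertices as 1 < 2 < 3 < 4 < 5 < 6. Listing each simplex with vertices in this order, K has dimension 2 with simplices:

  0-simplices (6): [1], [2], [3], [4], [5], [6]
  1-simplices (12): [1,3], [1,4], [1,5], [1,6], [2,3], [2,4], [2,5], [2,6], [3,4], [3,6], [4,5], [5,6]
  2-simplices (8): [1,3,4], [1,3,6], [1,4,5], [1,5,6], [2,3,4], [2,3,6], [2,4,5], [2,5,6]

giving chain groups C_0 ≅ Z^6, C_1 ≅ Z^12, C_2 ≅ Z^8.

Boundary ∂_1: C_1 → C_0 maps an edge to its endpoints' difference, ∂[p,q] = q − p. For instance
  ∂[3,4] = [4] − [3].
As a 6×12 matrix over Z this has rank 5, with invariant factors (1,1,1,1,1).

∂_2: C_2 → C_1 maps a triangle to the signed sum of its edges. For instance
  ∂[2,5,6] = [5,6] − [2,6] + [2,5],
  ∂[1,3,4] = [3,4] − [1,4] + [1,3].
The 12×8 boundary matrix has rank 7 and Smith normal form diag(1,1,1,1,1,1,1).

Now H_k = ker ∂_k / im ∂_{k+1}, so:

  H_2: rank ker ∂_2 − rank ∂_3 = (8 − 7) − 0 = 1, and there is no ∂_3, so H_2 = Z.

(K is a triangulation of the 2-sphere S^2.)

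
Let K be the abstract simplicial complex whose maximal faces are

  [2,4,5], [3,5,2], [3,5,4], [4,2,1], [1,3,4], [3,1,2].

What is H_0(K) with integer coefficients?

K has 5 vertices, 9 edges, 6 triangles.
rank ∂_0 = 0, rank ∂_1 = 4 ⇒ b_0 = 5 − 0 − 4 = 1; all invariant factors of ∂_1 are 1 so no torsion. So H_0 = Z.

H_0 ≅ Z.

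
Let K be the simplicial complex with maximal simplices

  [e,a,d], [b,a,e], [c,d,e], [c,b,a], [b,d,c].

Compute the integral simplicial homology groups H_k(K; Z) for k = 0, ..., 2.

H_0 = Z,  H_1 = Z,  H_2 = 0.

Fix the vertex order a < b < c < d < e and write every simplex with vertices in increasing order. Then dim K = 2 and the simplices of K are:

  0-simplices (5): a, b, c, d, e
  1-simplices (10): ab, ac, ad, ae, bc, bd, be, cd, ce, de
  2-simplices (5): abc, abe, ade, bcd, cde

Hence C_0 ≅ Z^5, C_1 ≅ Z^10, C_2 ≅ Z^5.

Boundary ∂_1: C_1 → C_0 is given by ∂[p,q] = [q] − [p]. For instance
  ∂ab = b − a.
The resulting 5×10 matrix has rank 4, and its Smith normal form has invariant factors (1,1,1,1).

The boundary map ∂_2: C_2 → C_1 maps a triangle to the signed sum of its edges. For instance
  ∂abc = bc − ac + ab,
  ∂cde = de − ce + cd.
As a 10×5 matrix over Z this has rank 5, with invariant factors (1,1,1,1,1).

Reading off H_k = ker ∂_k / im ∂_{k+1}:

  H_0: rank C_0 − rank ∂_1 = 5 − 4 = 1, and the invariant factors of ∂_1 are all 1, so H_0 = Z.
  H_1: rank ker ∂_1 − rank ∂_2 = (10 − 4) − 5 = 1, and the invariant factors of ∂_2 are all 1, so H_1 = Z.
  H_2: rank ker ∂_2 − rank ∂_3 = (5 − 5) − 0 = 0, and there is no ∂_3, so H_2 = 0.

As a check, the Euler characteristic is 5 − 10 + 5 = 0, which agrees with 1 − 1 + 0 = 0.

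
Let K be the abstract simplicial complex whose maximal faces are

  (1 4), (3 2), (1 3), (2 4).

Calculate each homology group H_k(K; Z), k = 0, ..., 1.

Fix the vertex order 1 < 2 < 3 < 4 and write every simplex with vertices in increasing order. Then dim K = 1 and the simplices of K are:

  0-simplices (4): [1], [2], [3], [4]
  1-simplices (4): [1,3], [1,4], [2,3], [2,4]

so the chain groups are C_0 ≅ Z^4, C_1 ≅ Z^4.

∂_1: C_1 → C_0 sends each edge [p,q] (with p < q) to q − p. For instance
  ∂[2,4] = [4] − [2].
The resulting 4×4 matrix has rank 3, and its Smith normal form has invariant factors (1,1,1).

Reading off H_k = ker ∂_k / im ∂_{k+1}:

  H_0: rank C_0 − rank ∂_1 = 4 − 3 = 1, and the invariant factors of ∂_1 are all 1, so H_0 ≅ Z.
  H_1: rank ker ∂_1 − rank ∂_2 = (4 − 3) − 0 = 1, and there is no ∂_2, so H_1 ≅ Z.

(K is a triangulation of the circle S^1.)

H_0 = Z,  H_1 = Z.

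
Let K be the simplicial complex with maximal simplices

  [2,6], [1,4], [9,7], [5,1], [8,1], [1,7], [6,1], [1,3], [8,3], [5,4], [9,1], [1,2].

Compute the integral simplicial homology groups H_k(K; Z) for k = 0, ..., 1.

Take the total order 1 < 2 < 3 < 4 < 5 < 6 < 7 < 8 < 9 on the vertex set. Then K (dimension 1) consists of the simplices:

  0-simplices (9): [1], [2], [3], [4], [5], [6], [7], [8], [9]
  1-simplices (12): [1,2], [1,3], [1,4], [1,5], [1,6], [1,7], [1,8], [1,9], [2,6], [3,8], [4,5], [7,9]

giving chain groups C_0 ≅ Z^9, C_1 ≅ Z^12.

The boundary map ∂_1: C_1 → C_0 sends each edge [p,q] (with p < q) to q − p. For instance
  ∂[3,8] = [8] − [3].
The resulting 9×12 matrix has rank 8, and its Smith normal form has invariant factors (1,1,1,1,1,1,1,1).

From H_k ≅ ker(∂_k) / im(∂_{k+1}) we obtain:

  H_0: rank C_0 − rank ∂_1 = 9 − 8 = 1, and the invariant factors of ∂_1 are all 1, so H_0 ≅ Z.
  H_1: rank ker ∂_1 − rank ∂_2 = (12 − 8) − 0 = 4, and there is no ∂_2, so H_1 ≅ Z^4.

As a check, the Euler characteristic is 9 − 12 = -3, which agrees with 1 − 4 = -3.

H_0 ≅ Z,  H_1 ≅ Z^4.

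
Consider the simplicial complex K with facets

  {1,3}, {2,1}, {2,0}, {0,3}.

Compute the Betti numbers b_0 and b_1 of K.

b_0 = 1, b_1 = 1.

Take the total order 0 < 1 < 2 < 3 on the vertex set. Then K (dimension 1) consists of the simplices:

  0-simplices (4): [0], [1], [2], [3]
  1-simplices (4): [0,2], [0,3], [1,2], [1,3]

giving chain groups C_0 ≅ Z^4, C_1 ≅ Z^4.

∂_1: C_1 → C_0 is given by ∂[p,q] = [q] − [p].
The resulting 4×4 matrix has rank 3, and its Smith normal form has invariant factors (1,1,1).

Computing H_k = (kernel of ∂_k) / (image of ∂_{k+1}):

  H_0: rank C_0 − rank ∂_1 = 4 − 3 = 1, and the invariant factors of ∂_1 are all 1, so H_0 ≅ Z.
  H_1: rank ker ∂_1 − rank ∂_2 = (4 − 3) − 0 = 1, and there is no ∂_2, so H_1 ≅ Z.

As a check, the Euler characteristic is 4 − 4 = 0, which agrees with 1 − 1 = 0.

Hence the Betti numbers are b_0 = 1, b_1 = 1.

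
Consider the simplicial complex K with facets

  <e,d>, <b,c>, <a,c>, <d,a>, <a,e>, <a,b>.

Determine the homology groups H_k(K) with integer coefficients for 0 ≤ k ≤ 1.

Order the vertices as a < b < c < d < e. Listing each simplex with vertices in this order, K has dimension 1 with simplices:

  0-simplices (5): a, b, c, d, e
  1-simplices (6): ab, ac, ad, ae, bc, de

so the chain groups are C_0 ≅ Z^5, C_1 ≅ Z^6.

Boundary ∂_1: C_1 → C_0 maps an edge to its endpoints' difference, ∂[p,q] = q − p.
As a 5×6 matrix over Z this has rank 4, with invariant factors (1,1,1,1).

From H_k ≅ ker(∂_k) / im(∂_{k+1}) we obtain:

  H_0: rank C_0 − rank ∂_1 = 5 − 4 = 1, and the invariant factors of ∂_1 are all 1, so H_0 = Z.
  H_1: rank ker ∂_1 − rank ∂_2 = (6 − 4) − 0 = 2, and there is no ∂_2, so H_1 = Z^2.

As a check, the Euler characteristic is 5 − 6 = -1, which agrees with 1 − 2 = -1.

H_0 = Z,  H_1 = Z^2.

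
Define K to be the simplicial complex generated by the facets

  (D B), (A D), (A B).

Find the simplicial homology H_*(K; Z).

Take the total order A < B < D on the vertex set. Then K (dimension 1) consists of the simplices:

  0-simplices (3): A, B, D
  1-simplices (3): AB, AD, BD

so the chain groups are C_0 ≅ Z^3, C_1 ≅ Z^3.

Boundary ∂_1: C_1 → C_0 sends each edge [p,q] (with p < q) to q − p.
As a 3×3 matrix over Z this has rank 2, with invariant factors (1,1).

From H_k ≅ ker(∂_k) / im(∂_{k+1}) we obtain:

  H_0: rank C_0 − rank ∂_1 = 3 − 2 = 1, and the invariant factors of ∂_1 are all 1, so H_0 ≅ Z.
  H_1: rank ker ∂_1 − rank ∂_2 = (3 − 2) − 0 = 1, and there is no ∂_2, so H_1 ≅ Z.

H_0 = Z,  H_1 = Z.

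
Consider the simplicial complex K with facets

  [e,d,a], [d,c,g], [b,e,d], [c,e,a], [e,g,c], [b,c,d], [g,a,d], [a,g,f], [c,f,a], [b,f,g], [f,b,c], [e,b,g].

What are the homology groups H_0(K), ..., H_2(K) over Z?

H_0 = Z,  H_1 = Z/2,  H_2 = 0.

Take the total order a < b < c < d < e < f < g on the vertex set. Then K (dimension 2) consists of the simplices:

  0-simplices (7): a, b, c, d, e, f, g
  1-simplices (18): ac, ad, ae, af, ag, bc, bd, be, bf, bg, cd, ce, cf, cg, de, dg, eg, fg
  2-simplices (12): ace, acf, ade, adg, afg, bcd, bcf, bde, beg, bfg, cdg, ceg

so the chain groups are C_0 ≅ Z^7, C_1 ≅ Z^18, C_2 ≅ Z^12.

∂_1: C_1 → C_0 maps an edge to its endpoints' difference, ∂[p,q] = q − p. For instance
  ∂de = e − d.
The resulting 7×18 matrix has rank 6, and its Smith normal form has invariant factors (1,1,1,1,1,1).

∂_2: C_2 → C_1 sends each 2-simplex [p,q,r] to [q,r] − [p,r] + [p,q]. For instance
  ∂cdg = dg − cg + cd,
  ∂bcd = cd − bd + bc.
As a 18×12 matrix over Z this has rank 12, with invariant factors (1,1,1,1,1,1,1,1,1,1,1,2).

Reading off H_k = ker ∂_k / im ∂_{k+1}:

  H_0: rank C_0 − rank ∂_1 = 7 − 6 = 1, and the invariant factors of ∂_1 are all 1, so H_0 ≅ Z.
  H_1: rank ker ∂_1 − rank ∂_2 = (18 − 6) − 12 = 0, and ∂_2 has invariant factor 2 > 1, so H_1 ≅ Z/2.
  H_2: rank ker ∂_2 − rank ∂_3 = (12 − 12) − 0 = 0, and there is no ∂_3, so H_2 ≅ 0.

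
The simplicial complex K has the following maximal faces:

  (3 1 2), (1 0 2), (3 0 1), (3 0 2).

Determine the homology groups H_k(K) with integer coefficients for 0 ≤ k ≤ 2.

H_0 ≅ Z,  H_1 = 0,  H_2 ≅ Z.

We work with the vertex ordering 0 < 1 < 2 < 3. The simplices of K, each written with vertices in increasing order, are:

  0-simplices (4): [0], [1], [2], [3]
  1-simplices (6): [0,1], [0,2], [0,3], [1,2], [1,3], [2,3]
  2-simplices (4): [0,1,2], [0,1,3], [0,2,3], [1,2,3]

so the chain groups are C_0 ≅ Z^4, C_1 ≅ Z^6, C_2 ≅ Z^4.

∂_1: C_1 → C_0 sends each edge [p,q] (with p < q) to q − p. For instance
  ∂[0,2] = [2] − [0].
The 4×6 boundary matrix has rank 3 and Smith normal form diag(1,1,1).

The boundary map ∂_2: C_2 → C_1 sends each 2-simplex [p,q,r] to [q,r] − [p,r] + [p,q]. For instance
  ∂[1,2,3] = [2,3] − [1,3] + [1,2],
  ∂[0,1,3] = [1,3] − [0,3] + [0,1].
As a 6×4 matrix over Z this has rank 3, with invariant factors (1,1,1).

Now H_k = ker ∂_k / im ∂_{k+1}, so:

  H_0: rank C_0 − rank ∂_1 = 4 − 3 = 1, and the invariant factors of ∂_1 are all 1, so H_0 = Z.
  H_1: rank ker ∂_1 − rank ∂_2 = (6 − 3) − 3 = 0, and the invariant factors of ∂_2 are all 1, so H_1 = 0.
  H_2: rank ker ∂_2 − rank ∂_3 = (4 − 3) − 0 = 1, and there is no ∂_3, so H_2 = Z.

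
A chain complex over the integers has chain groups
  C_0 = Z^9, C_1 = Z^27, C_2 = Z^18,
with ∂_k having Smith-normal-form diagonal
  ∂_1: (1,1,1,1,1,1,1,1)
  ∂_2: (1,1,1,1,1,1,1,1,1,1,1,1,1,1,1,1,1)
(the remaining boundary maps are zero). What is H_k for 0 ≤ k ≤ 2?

H_0: b_0 = 9 − 0 − 8 = 1; torsion from ∂_1 factors > 1: none. So H_0 = Z.
H_1: b_1 = 27 − 8 − 17 = 2; torsion from ∂_2 factors > 1: none. So H_1 = Z^2.
H_2: b_2 = 18 − 17 − 0 = 1; torsion from ∂_3 factors > 1: none. So H_2 = Z.

H_0 = Z,  H_1 = Z^2,  H_2 = Z.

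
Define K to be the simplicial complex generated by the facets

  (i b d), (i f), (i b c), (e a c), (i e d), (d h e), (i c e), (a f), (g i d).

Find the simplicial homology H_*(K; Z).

H_0 = Z,  H_1 = Z,  H_2 = 0.

Fix the vertex order a < b < c < d < e < f < g < h < i and write every simplex with vertices in increasing order. Then dim K = 2 and the simplices of K are:

  0-simplices (9): a, b, c, d, e, f, g, h, i
  1-simplices (16): ac, ae, af, bc, bd, bi, ce, ci, de, dg, dh, di, eh, ei, fi, gi
  2-simplices (7): ace, bci, bdi, cei, deh, dei, dgi

giving chain groups C_0 ≅ Z^9, C_1 ≅ Z^16, C_2 ≅ Z^7.

Boundary ∂_1: C_1 → C_0 maps an edge to its endpoints' difference, ∂[p,q] = q − p. For instance
  ∂bi = i − b.
The 9×16 boundary matrix has rank 8 and Smith normal form diag(1,1,1,1,1,1,1,1).

∂_2: C_2 → C_1 maps a triangle to the signed sum of its edges. For instance
  ∂dei = ei − di + de,
  ∂deh = eh − dh + de.
This gives a 16×7 integer matrix of rank 7; reducing to Smith normal form yields diagonal entries (1,1,1,1,1,1,1).

Computing H_k = (kernel of ∂_k) / (image of ∂_{k+1}):

  H_0: rank C_0 − rank ∂_1 = 9 − 8 = 1, and the invariant factors of ∂_1 are all 1, so H_0 = Z.
  H_1: rank ker ∂_1 − rank ∂_2 = (16 − 8) − 7 = 1, and the invariant factors of ∂_2 are all 1, so H_1 = Z.
  H_2: rank ker ∂_2 − rank ∂_3 = (7 − 7) − 0 = 0, and there is no ∂_3, so H_2 = 0.

As a check, the Euler characteristic is 9 − 16 + 7 = 0, which agrees with 1 − 1 + 0 = 0.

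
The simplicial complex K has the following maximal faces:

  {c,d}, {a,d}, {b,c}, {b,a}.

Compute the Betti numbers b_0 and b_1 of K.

Fix the vertex order a < b < c < d and write every simplex with vertices in increasing order. Then dim K = 1 and the simplices of K are:

  0-simplices (4): a, b, c, d
  1-simplices (4): ab, ad, bc, cd

so the chain groups are C_0 ≅ Z^4, C_1 ≅ Z^4.

Boundary ∂_1: C_1 → C_0 is given by ∂[p,q] = [q] − [p].
The 4×4 boundary matrix has rank 3 and Smith normal form diag(1,1,1).

From H_k ≅ ker(∂_k) / im(∂_{k+1}) we obtain:

  H_0: rank C_0 − rank ∂_1 = 4 − 3 = 1, and the invariant factors of ∂_1 are all 1, so H_0 ≅ Z.
  H_1: rank ker ∂_1 − rank ∂_2 = (4 − 3) − 0 = 1, and there is no ∂_2, so H_1 ≅ Z.

Hence the Betti numbers are b_0 = 1, b_1 = 1.

b_0 = 1, b_1 = 1.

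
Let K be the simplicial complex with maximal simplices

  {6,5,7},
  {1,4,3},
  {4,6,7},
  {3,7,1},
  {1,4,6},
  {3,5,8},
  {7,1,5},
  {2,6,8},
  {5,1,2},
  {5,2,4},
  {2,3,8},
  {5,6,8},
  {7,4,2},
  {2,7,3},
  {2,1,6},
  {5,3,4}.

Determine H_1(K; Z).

Fix the vertex order 1 < 2 < 3 < 4 < 5 < 6 < 7 < 8 and write every simplex with vertices in increasing order. Then dim K = 2 and the simplices of K are:

  0-simplices (8): [1], [2], [3], [4], [5], [6], [7], [8]
  1-simplices (24): (24 of them)
  2-simplices (16): [1,2,5], [1,2,6], [1,3,4], [1,3,7], [1,4,6], [1,5,7], [2,3,7], [2,3,8], [2,4,5], [2,4,7], [2,6,8], [3,4,5], [3,5,8], [4,6,7], [5,6,7], [5,6,8]

Hence C_0 ≅ Z^8, C_1 ≅ Z^24, C_2 ≅ Z^16.

The boundary map ∂_1: C_1 → C_0 sends each edge [p,q] (with p < q) to q − p. For instance
  ∂[2,7] = [7] − [2].
As a 8×24 matrix over Z this has rank 7, with invariant factors (1,1,1,1,1,1,1).

The boundary map ∂_2: C_2 → C_1 sends each 2-simplex [p,q,r] to [q,r] − [p,r] + [p,q]. For instance
  ∂[5,6,8] = [6,8] − [5,8] + [5,6],
  ∂[1,2,5] = [2,5] − [1,5] + [1,2].
The 24×16 boundary matrix has rank 15 and Smith normal form diag(1,1,1,1,1,1,1,1,1,1,1,1,1,1,1).

Now H_k = ker ∂_k / im ∂_{k+1}, so:

  H_1: rank ker ∂_1 − rank ∂_2 = (24 − 7) − 15 = 2, and the invariant factors of ∂_2 are all 1, so H_1 = Z^2.

(K is a triangulation of the torus T^2.)

H_1 ≅ Z^2.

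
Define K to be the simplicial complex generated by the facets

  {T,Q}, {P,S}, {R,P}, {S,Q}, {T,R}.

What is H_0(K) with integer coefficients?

Fix the vertex order P < Q < R < S < T and write every simplex with vertices in increasing order. Then dim K = 1 and the simplices of K are:

  0-simplices (5): P, Q, R, S, T
  1-simplices (5): PR, PS, QS, QT, RT

so the chain groups are C_0 ≅ Z^5, C_1 ≅ Z^5.

The boundary map ∂_1: C_1 → C_0 sends each edge [p,q] (with p < q) to q − p.
The resulting 5×5 matrix has rank 4, and its Smith normal form has invariant factors (1,1,1,1).

Now H_k = ker ∂_k / im ∂_{k+1}, so:

  H_0: rank C_0 − rank ∂_1 = 5 − 4 = 1, and the invariant factors of ∂_1 are all 1, so H_0 = Z.

H_0 ≅ Z.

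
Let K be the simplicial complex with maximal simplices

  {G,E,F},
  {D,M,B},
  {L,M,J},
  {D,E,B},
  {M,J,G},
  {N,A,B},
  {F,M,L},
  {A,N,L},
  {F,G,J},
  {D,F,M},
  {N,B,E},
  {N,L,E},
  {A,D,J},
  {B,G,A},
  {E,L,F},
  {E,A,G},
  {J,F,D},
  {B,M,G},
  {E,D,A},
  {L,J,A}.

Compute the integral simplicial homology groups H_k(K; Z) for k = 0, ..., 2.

Fix the vertex order A < B < D < E < F < G < J < L < M < N and write every simplex with vertices in increasing order. Then dim K = 2 and the simplices of K are:

  0-simplices (10): A, B, D, E, F, G, J, L, M, N
  1-simplices (30): AB, AD, AE, AG, AJ, AL, AN, BD, BE, BG, BM, BN, DE, DF, DJ, DM, EF, EG, EL, EN, FG, FJ, FL, FM, GJ, GM, JL, JM, LM, LN
  2-simplices (20): ABG, ABN, ADE, ADJ, AEG, AJL, ALN, BDE, BDM, BEN, BGM, DFJ, DFM, EFG, EFL, ELN, FGJ, FLM, GJM, JLM

so the chain groups are C_0 ≅ Z^10, C_1 ≅ Z^30, C_2 ≅ Z^20.

The boundary map ∂_1: C_1 → C_0 is given by ∂[p,q] = [q] − [p]. For instance
  ∂JM = M − J.
The resulting 10×30 matrix has rank 9, and its Smith normal form has invariant factors (1,1,1,1,1,1,1,1,1).

Boundary ∂_2: C_2 → C_1 sends each 2-simplex [p,q,r] to [q,r] − [p,r] + [p,q]. For instance
  ∂FGJ = GJ − FJ + FG,
  ∂BDM = DM − BM + BD.
The resulting 30×20 matrix has rank 20, and its Smith normal form has invariant factors (1,1,1,1,1,1,1,1,1,1,1,1,1,1,1,1,1,1,1,2).

Now H_k = ker ∂_k / im ∂_{k+1}, so:

  H_0: rank C_0 − rank ∂_1 = 10 − 9 = 1, and the invariant factors of ∂_1 are all 1, so H_0 ≅ Z.
  H_1: rank ker ∂_1 − rank ∂_2 = (30 − 9) − 20 = 1, and ∂_2 has invariant factor 2 > 1, so H_1 ≅ Z ⊕ Z/2Z.
  H_2: rank ker ∂_2 − rank ∂_3 = (20 − 20) − 0 = 0, and there is no ∂_3, so H_2 ≅ 0.

As a check, the Euler characteristic is 10 − 30 + 20 = 0, which agrees with 1 − 1 + 0 = 0.
(K is a triangulation of the Klein bottle.)

H_0 = Z,  H_1 = Z ⊕ Z/2Z,  H_2 = 0.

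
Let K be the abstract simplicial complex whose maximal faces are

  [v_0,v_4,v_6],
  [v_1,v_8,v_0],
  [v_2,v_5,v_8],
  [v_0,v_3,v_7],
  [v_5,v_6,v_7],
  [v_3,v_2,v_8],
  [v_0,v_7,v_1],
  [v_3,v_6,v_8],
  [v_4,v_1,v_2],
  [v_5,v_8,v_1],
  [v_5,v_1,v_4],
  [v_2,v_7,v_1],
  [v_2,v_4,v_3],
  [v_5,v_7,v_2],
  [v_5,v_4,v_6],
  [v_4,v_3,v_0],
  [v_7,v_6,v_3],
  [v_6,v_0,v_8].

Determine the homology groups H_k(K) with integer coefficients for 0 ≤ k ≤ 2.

Fix the vertex order v_0 < v_1 < v_2 < v_3 < v_4 < v_5 < v_6 < v_7 < v_8 and write every simplex with vertices in increasing order. Then dim K = 2 and the simplices of K are:

  0-simplices (9): [v_0], [v_1], [v_2], [v_3], [v_4], [v_5], [v_6], [v_7], [v_8]
  1-simplices (27): (27 of them)
  2-simplices (18): (18 of them)

so the chain groups are C_0 ≅ Z^9, C_1 ≅ Z^27, C_2 ≅ Z^18.

∂_1: C_1 → C_0 maps an edge to its endpoints' difference, ∂[p,q] = q − p. For instance
  ∂[v_1,v_4] = [v_4] − [v_1].
This gives a 9×27 integer matrix of rank 8; reducing to Smith normal form yields diagonal entries (1,1,1,1,1,1,1,1).

∂_2: C_2 → C_1 maps a triangle to the signed sum of its edges. For instance
  ∂[v_0,v_3,v_4] = [v_3,v_4] − [v_0,v_4] + [v_0,v_3],
  ∂[v_2,v_3,v_4] = [v_3,v_4] − [v_2,v_4] + [v_2,v_3].
The 27×18 boundary matrix has rank 18 and Smith normal form diag(1,1,1,1,1,1,1,1,1,1,1,1,1,1,1,1,1,2).

Computing H_k = (kernel of ∂_k) / (image of ∂_{k+1}):

  H_0: rank C_0 − rank ∂_1 = 9 − 8 = 1, and the invariant factors of ∂_1 are all 1, so H_0 = Z.
  H_1: rank ker ∂_1 − rank ∂_2 = (27 − 8) − 18 = 1, and ∂_2 has invariant factor 2 > 1, so H_1 = Z × Z/2.
  H_2: rank ker ∂_2 − rank ∂_3 = (18 − 18) − 0 = 0, and there is no ∂_3, so H_2 = 0.

H_0 = Z,  H_1 = Z × Z/2,  H_2 = 0.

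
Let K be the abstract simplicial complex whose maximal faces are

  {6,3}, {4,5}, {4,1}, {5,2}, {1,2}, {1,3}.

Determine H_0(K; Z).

Take the total order 1 < 2 < 3 < 4 < 5 < 6 on the vertex set. Then K (dimension 1) consists of the simplices:

  0-simplices (6): [1], [2], [3], [4], [5], [6]
  1-simplices (6): [1,2], [1,3], [1,4], [2,5], [3,6], [4,5]

Hence C_0 ≅ Z^6, C_1 ≅ Z^6.

∂_1: C_1 → C_0 is given by ∂[p,q] = [q] − [p]. For instance
  ∂[3,6] = [6] − [3].
As a 6×6 matrix over Z this has rank 5, with invariant factors (1,1,1,1,1).

Reading off H_k = ker ∂_k / im ∂_{k+1}:

  H_0: rank C_0 − rank ∂_1 = 6 − 5 = 1, and the invariant factors of ∂_1 are all 1, so H_0 ≅ Z.

H_0 ≅ Z.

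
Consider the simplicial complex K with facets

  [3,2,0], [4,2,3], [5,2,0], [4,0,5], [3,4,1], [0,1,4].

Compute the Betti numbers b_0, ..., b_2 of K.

b_0 = 1, b_1 = 1, b_2 = 0.

Take the total order 0 < 1 < 2 < 3 < 4 < 5 on the vertex set. Then K (dimension 2) consists of the simplices:

  0-simplices (6): [0], [1], [2], [3], [4], [5]
  1-simplices (12): [0,1], [0,2], [0,3], [0,4], [0,5], [1,3], [1,4], [2,3], [2,4], [2,5], [3,4], [4,5]
  2-simplices (6): [0,1,4], [0,2,3], [0,2,5], [0,4,5], [1,3,4], [2,3,4]

giving chain groups C_0 ≅ Z^6, C_1 ≅ Z^12, C_2 ≅ Z^6.

The boundary map ∂_1: C_1 → C_0 is given by ∂[p,q] = [q] − [p]. For instance
  ∂[0,1] = [1] − [0].
As a 6×12 matrix over Z this has rank 5, with invariant factors (1,1,1,1,1).

The boundary map ∂_2: C_2 → C_1 acts by ∂[p,q,r] = [q,r] − [p,r] + [p,q]. For instance
  ∂[2,3,4] = [3,4] − [2,4] + [2,3],
  ∂[0,2,3] = [2,3] − [0,3] + [0,2].
The 12×6 boundary matrix has rank 6 and Smith normal form diag(1,1,1,1,1,1).

Computing H_k = (kernel of ∂_k) / (image of ∂_{k+1}):

  H_0: rank C_0 − rank ∂_1 = 6 − 5 = 1, and the invariant factors of ∂_1 are all 1, so H_0 ≅ Z.
  H_1: rank ker ∂_1 − rank ∂_2 = (12 − 5) − 6 = 1, and the invariant factors of ∂_2 are all 1, so H_1 ≅ Z.
  H_2: rank ker ∂_2 − rank ∂_3 = (6 − 6) − 0 = 0, and there is no ∂_3, so H_2 ≅ 0.

As a check, the Euler characteristic is 6 − 12 + 6 = 0, which agrees with 1 − 1 + 0 = 0.

Hence the Betti numbers are b_0 = 1, b_1 = 1, b_2 = 0.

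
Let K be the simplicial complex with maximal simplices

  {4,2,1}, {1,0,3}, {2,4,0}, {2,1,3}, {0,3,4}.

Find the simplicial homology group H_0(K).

H_0 ≅ Z.

Take the total order 0 < 1 < 2 < 3 < 4 on the vertex set. Then K (dimension 2) consists of the simplices:

  0-simplices (5): [0], [1], [2], [3], [4]
  1-simplices (10): [0,1], [0,2], [0,3], [0,4], [1,2], [1,3], [1,4], [2,3], [2,4], [3,4]
  2-simplices (5): [0,1,3], [0,2,4], [0,3,4], [1,2,3], [1,2,4]

Hence C_0 ≅ Z^5, C_1 ≅ Z^10, C_2 ≅ Z^5.

Boundary ∂_1: C_1 → C_0 is given by ∂[p,q] = [q] − [p]. For instance
  ∂[3,4] = [4] − [3].
This gives a 5×10 integer matrix of rank 4; reducing to Smith normal form yields diagonal entries (1,1,1,1).

∂_2: C_2 → C_1 acts by ∂[p,q,r] = [q,r] − [p,r] + [p,q]. For instance
  ∂[0,1,3] = [1,3] − [0,3] + [0,1],
  ∂[0,2,4] = [2,4] − [0,4] + [0,2].
As a 10×5 matrix over Z this has rank 5, with invariant factors (1,1,1,1,1).

Reading off H_k = ker ∂_k / im ∂_{k+1}:

  H_0: rank C_0 − rank ∂_1 = 5 − 4 = 1, and the invariant factors of ∂_1 are all 1, so H_0 = Z.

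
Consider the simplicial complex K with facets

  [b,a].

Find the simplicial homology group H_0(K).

We work with the vertex ordering a < b. The simplices of K, each written with vertices in increasing order, are:

  0-simplices (2): a, b
  1-simplices (1): ab

Hence C_0 ≅ Z^2, C_1 ≅ Z^1.

Boundary ∂_1: C_1 → C_0 is given by ∂[p,q] = [q] − [p].
The resulting 2×1 matrix has rank 1, and its Smith normal form has invariant factors (1).

Computing H_k = (kernel of ∂_k) / (image of ∂_{k+1}):

  H_0: rank C_0 − rank ∂_1 = 2 − 1 = 1, and the invariant factors of ∂_1 are all 1, so H_0 ≅ Z.

H_0 = Z.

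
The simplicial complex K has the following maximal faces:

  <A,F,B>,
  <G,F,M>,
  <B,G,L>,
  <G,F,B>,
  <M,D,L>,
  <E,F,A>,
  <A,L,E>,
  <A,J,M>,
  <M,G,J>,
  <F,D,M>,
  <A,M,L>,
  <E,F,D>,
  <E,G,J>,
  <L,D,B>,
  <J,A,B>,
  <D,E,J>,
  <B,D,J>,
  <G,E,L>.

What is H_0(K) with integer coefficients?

Take the total order A < B < D < E < F < G < J < L < M on the vertex set. Then K (dimension 2) consists of the simplices:

  0-simplices (9): A, B, D, E, F, G, J, L, M
  1-simplices (27): AB, AE, AF, AJ, AL, AM, BD, BF, BG, BJ, BL, DE, DF, DJ, DL, DM, EF, EG, EJ, EL, FG, FM, GJ, GL, GM, JM, LM
  2-simplices (18): ABF, ABJ, AEF, AEL, AJM, ALM, BDJ, BDL, BFG, BGL, DEF, DEJ, DFM, DLM, EGJ, EGL, FGM, GJM

Hence C_0 ≅ Z^9, C_1 ≅ Z^27, C_2 ≅ Z^18.

∂_1: C_1 → C_0 maps an edge to its endpoints' difference, ∂[p,q] = q − p. For instance
  ∂AL = L − A.
The 9×27 boundary matrix has rank 8 and Smith normal form diag(1,1,1,1,1,1,1,1).

The boundary map ∂_2: C_2 → C_1 acts by ∂[p,q,r] = [q,r] − [p,r] + [p,q]. For instance
  ∂BFG = FG − BG + BF,
  ∂AEL = EL − AL + AE.
This gives a 27×18 integer matrix of rank 17; reducing to Smith normal form yields diagonal entries (1,1,1,1,1,1,1,1,1,1,1,1,1,1,1,1,1).

Computing H_k = (kernel of ∂_k) / (image of ∂_{k+1}):

  H_0: rank C_0 − rank ∂_1 = 9 − 8 = 1, and the invariant factors of ∂_1 are all 1, so H_0 ≅ Z.

H_0 = Z.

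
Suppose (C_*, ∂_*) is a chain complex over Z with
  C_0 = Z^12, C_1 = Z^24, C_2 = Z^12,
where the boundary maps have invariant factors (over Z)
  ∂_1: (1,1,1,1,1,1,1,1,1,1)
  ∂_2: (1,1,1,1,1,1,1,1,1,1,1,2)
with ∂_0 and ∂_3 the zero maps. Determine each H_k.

H_0: b_0 = 12 − 0 − 10 = 2; torsion from ∂_1 factors > 1: none. So H_0 ≅ Z^2.
H_1: b_1 = 24 − 10 − 12 = 2; torsion from ∂_2 factors > 1: [2]. So H_1 ≅ Z^2 ⊕ Z_2.
H_2: b_2 = 12 − 12 − 0 = 0; torsion from ∂_3 factors > 1: none. So H_2 ≅ 0.

H_0 ≅ Z^2,  H_1 ≅ Z^2 ⊕ Z_2,  H_2 = 0.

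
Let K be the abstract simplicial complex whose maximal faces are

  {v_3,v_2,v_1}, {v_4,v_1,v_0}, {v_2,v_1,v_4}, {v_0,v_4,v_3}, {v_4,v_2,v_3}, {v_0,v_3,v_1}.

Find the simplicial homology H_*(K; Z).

K has 5 vertices, 9 edges, 6 triangles.
rank ∂_0 = 0, rank ∂_1 = 4 ⇒ b_0 = 5 − 0 − 4 = 1; all invariant factors of ∂_1 are 1 so no torsion. So H_0 = Z.
rank ∂_1 = 4, rank ∂_2 = 5 ⇒ b_1 = 9 − 4 − 5 = 0; all invariant factors of ∂_2 are 1 so no torsion. So H_1 = 0.
rank ∂_2 = 5, rank ∂_3 = 0 ⇒ b_2 = 6 − 5 − 0 = 1. So H_2 = Z.

H_0 = Z,  H_1 = 0,  H_2 = Z.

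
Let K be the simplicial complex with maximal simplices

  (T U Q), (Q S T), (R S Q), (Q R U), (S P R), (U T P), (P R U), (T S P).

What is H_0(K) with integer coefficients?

Take the total order P < Q < R < S < T < U on the vertex set. Then K (dimension 2) consists of the simplices:

  0-simplices (6): P, Q, R, S, T, U
  1-simplices (12): PR, PS, PT, PU, QR, QS, QT, QU, RS, RU, ST, TU
  2-simplices (8): PRS, PRU, PST, PTU, QRS, QRU, QST, QTU

Hence C_0 ≅ Z^6, C_1 ≅ Z^12, C_2 ≅ Z^8.

∂_1: C_1 → C_0 is given by ∂[p,q] = [q] − [p]. For instance
  ∂QR = R − Q.
As a 6×12 matrix over Z this has rank 5, with invariant factors (1,1,1,1,1).

The boundary map ∂_2: C_2 → C_1 acts by ∂[p,q,r] = [q,r] − [p,r] + [p,q]. For instance
  ∂PRS = RS − PS + PR,
  ∂PST = ST − PT + PS.
The 12×8 boundary matrix has rank 7 and Smith normal form diag(1,1,1,1,1,1,1).

Now H_k = ker ∂_k / im ∂_{k+1}, so:

  H_0: rank C_0 − rank ∂_1 = 6 − 5 = 1, and the invariant factors of ∂_1 are all 1, so H_0 ≅ Z.

(K is a triangulation of the 2-sphere S^2.)

H_0 ≅ Z.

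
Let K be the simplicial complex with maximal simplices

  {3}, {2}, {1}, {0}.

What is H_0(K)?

H_0 = Z^4.

We work with the vertex ordering 0 < 1 < 2 < 3. The simplices of K, each written with vertices in increasing order, are:

  0-simplices (4): [0], [1], [2], [3]

giving chain groups C_0 ≅ Z^4.

Now H_k = ker ∂_k / im ∂_{k+1}, so:

  H_0: rank C_0 − rank ∂_1 = 4 − 0 = 4, and there is no ∂_1, so H_0 ≅ Z^4.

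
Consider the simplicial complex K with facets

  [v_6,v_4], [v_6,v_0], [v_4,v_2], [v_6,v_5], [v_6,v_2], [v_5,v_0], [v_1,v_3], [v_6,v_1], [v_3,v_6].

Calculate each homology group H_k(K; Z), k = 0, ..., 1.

H_0 = Z,  H_1 = Z^3.

We work with the vertex ordering v_0 < v_1 < v_2 < v_3 < v_4 < v_5 < v_6. The simplices of K, each written with vertices in increasing order, are:

  0-simplices (7): [v_0], [v_1], [v_2], [v_3], [v_4], [v_5], [v_6]
  1-simplices (9): [v_0,v_5], [v_0,v_6], [v_1,v_3], [v_1,v_6], [v_2,v_4], [v_2,v_6], [v_3,v_6], [v_4,v_6], [v_5,v_6]

Hence C_0 ≅ Z^7, C_1 ≅ Z^9.

The boundary map ∂_1: C_1 → C_0 maps an edge to its endpoints' difference, ∂[p,q] = q − p. For instance
  ∂[v_0,v_5] = [v_5] − [v_0].
This gives a 7×9 integer matrix of rank 6; reducing to Smith normal form yields diagonal entries (1,1,1,1,1,1).

Computing H_k = (kernel of ∂_k) / (image of ∂_{k+1}):

  H_0: rank C_0 − rank ∂_1 = 7 − 6 = 1, and the invariant factors of ∂_1 are all 1, so H_0 ≅ Z.
  H_1: rank ker ∂_1 − rank ∂_2 = (9 − 6) − 0 = 3, and there is no ∂_2, so H_1 ≅ Z^3.

As a check, the Euler characteristic is 7 − 9 = -2, which agrees with 1 − 3 = -2.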